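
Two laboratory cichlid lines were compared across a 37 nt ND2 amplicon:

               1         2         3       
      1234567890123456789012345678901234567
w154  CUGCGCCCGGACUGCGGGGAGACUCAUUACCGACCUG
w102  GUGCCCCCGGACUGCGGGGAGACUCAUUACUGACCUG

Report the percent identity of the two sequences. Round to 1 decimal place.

91.9%

Differing sites — 1:C/G; 5:G/C; 31:C/U.
34 of the 37 sites match, so the percent identity is 34/37 × 100 = 91.9%.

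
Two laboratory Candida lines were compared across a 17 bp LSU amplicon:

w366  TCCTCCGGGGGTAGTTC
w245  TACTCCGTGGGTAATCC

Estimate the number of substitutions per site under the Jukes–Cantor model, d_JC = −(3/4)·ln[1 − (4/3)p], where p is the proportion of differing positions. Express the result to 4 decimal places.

Differing sites — 2:C/A; 8:G/T; 14:G/A; 16:T/C.
p = 4/17 = 0.235294.
d = −0.75 · ln(1 − (4/3)·0.235294) = −0.75 · ln(0.686275) = −0.75 · (-0.376477) = 0.2824.

0.2824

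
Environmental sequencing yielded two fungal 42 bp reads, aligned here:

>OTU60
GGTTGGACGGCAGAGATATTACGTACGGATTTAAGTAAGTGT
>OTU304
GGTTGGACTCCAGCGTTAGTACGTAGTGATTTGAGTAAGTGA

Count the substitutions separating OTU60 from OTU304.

9

Mismatches occur at site 9 (G↔T), site 10 (G↔C), site 14 (A↔C), site 16 (A↔T), site 19 (T↔G), site 26 (C↔G), site 27 (G↔T), site 33 (A↔G), site 42 (T↔A).
That gives 9 mismatches out of 42 aligned sites, so the Hamming distance is 9.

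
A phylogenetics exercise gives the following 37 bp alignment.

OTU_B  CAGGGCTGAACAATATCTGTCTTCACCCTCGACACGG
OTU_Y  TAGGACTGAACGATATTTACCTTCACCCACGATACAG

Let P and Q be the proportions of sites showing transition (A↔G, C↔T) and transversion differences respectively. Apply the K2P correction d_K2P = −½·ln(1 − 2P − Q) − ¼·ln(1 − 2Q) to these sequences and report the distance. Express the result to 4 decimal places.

Differing sites — 1:C/T (Ti); 5:G/A (Ti); 12:A/G (Ti); 17:C/T (Ti); 19:G/A (Ti); 20:T/C (Ti); 29:T/A (Tv); 33:C/T (Ti); 36:G/A (Ti).
Of the 9 differences, 8 transitions and 1 transversion over 37 sites: P = 8/37 = 0.216216, Q = 1/37 = 0.027027.
d = −0.5·ln(0.540541) − 0.25·ln(0.945946) = −0.5·(-0.615185) − 0.25·(-0.055570) = 0.3215.

0.3215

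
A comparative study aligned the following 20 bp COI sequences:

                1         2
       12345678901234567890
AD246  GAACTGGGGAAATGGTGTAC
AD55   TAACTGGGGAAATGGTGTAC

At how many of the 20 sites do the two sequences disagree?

The sequences differ at position 1 (G/T).
That gives 1 mismatch out of 20 aligned sites, so the Hamming distance is 1.

1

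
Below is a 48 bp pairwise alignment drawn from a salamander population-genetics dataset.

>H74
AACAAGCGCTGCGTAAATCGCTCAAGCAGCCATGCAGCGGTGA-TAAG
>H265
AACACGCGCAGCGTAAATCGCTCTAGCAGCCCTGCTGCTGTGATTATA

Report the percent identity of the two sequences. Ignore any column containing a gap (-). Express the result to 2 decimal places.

Excluding the 1 gap column leaves 47 comparable sites.
Mismatches occur at site 5 (A/C), site 10 (T/A), site 24 (A/T), site 32 (A/C), site 36 (A/T), site 39 (G/T), site 47 (A/T), site 48 (G/A).
39 of the 47 comparable sites match, so the percent identity is 39/47 × 100 = 82.98%.

82.98%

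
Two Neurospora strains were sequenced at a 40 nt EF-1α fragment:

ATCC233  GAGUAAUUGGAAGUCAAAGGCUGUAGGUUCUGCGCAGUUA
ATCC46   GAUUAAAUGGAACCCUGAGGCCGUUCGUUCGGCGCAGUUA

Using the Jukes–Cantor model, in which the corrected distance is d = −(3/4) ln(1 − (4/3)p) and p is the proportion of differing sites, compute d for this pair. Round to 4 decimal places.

0.3041

Differing sites — 3:G/U; 7:U/A; 13:G/C; 14:U/C; 16:A/U; 17:A/G; 22:U/C; 25:A/U; 26:G/C; 31:U/G.
p = 10/40 = 0.250000.
d = −0.75 · ln(1 − (4/3)·0.250000) = −0.75 · ln(0.666667) = −0.75 · (-0.405465) = 0.3041.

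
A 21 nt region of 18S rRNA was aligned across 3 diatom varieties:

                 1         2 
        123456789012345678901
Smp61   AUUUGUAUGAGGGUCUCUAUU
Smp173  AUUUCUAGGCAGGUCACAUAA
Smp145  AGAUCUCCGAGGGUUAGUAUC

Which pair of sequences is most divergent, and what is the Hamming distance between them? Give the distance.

Pairwise Hamming distances:
  Smp61 vs Smp173: 9
  Smp61 vs Smp145: 9
  Smp173 vs Smp145: 12
The largest is 12, between Smp173 and Smp145.

12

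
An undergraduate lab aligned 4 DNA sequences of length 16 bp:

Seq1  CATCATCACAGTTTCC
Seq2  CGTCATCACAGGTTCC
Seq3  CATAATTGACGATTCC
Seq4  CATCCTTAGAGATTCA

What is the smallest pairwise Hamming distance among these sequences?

Pairwise Hamming distances:
  Seq1 vs Seq2: 2
  Seq1 vs Seq3: 6
  Seq1 vs Seq4: 5
  Seq2 vs Seq3: 7
  Seq2 vs Seq4: 6
  Seq3 vs Seq4: 6
The smallest is 2, between Seq1 and Seq2.

2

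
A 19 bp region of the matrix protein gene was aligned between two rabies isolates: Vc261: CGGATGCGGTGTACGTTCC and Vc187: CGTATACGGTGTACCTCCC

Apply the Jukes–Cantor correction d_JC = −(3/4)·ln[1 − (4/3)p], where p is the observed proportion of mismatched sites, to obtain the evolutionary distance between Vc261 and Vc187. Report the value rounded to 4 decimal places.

Mismatches occur at site 3 (G→T), site 6 (G→A), site 15 (G→C), site 17 (T→C).
p = 4/19 = 0.210526.
d = −0.75 · ln(1 − (4/3)·0.210526) = −0.75 · ln(0.719299) = −0.75 · (-0.329478) = 0.2471.

0.2471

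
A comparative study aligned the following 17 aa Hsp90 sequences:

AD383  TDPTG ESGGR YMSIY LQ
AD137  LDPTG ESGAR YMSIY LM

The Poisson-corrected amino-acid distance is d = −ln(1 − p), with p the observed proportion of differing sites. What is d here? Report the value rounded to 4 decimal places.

0.1942

Mismatches occur at site 1 (T→L), site 9 (G→A), site 17 (Q→M).
p = 3/17 = 0.176471.
d = −ln(1 − 0.176471) = −ln(0.823529) = 0.1942.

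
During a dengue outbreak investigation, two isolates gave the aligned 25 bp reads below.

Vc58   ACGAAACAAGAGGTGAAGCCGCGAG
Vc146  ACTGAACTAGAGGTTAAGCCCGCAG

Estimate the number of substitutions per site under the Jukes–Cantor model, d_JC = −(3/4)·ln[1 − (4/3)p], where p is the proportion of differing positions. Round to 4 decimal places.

0.3505

Differing sites — 3:G/T; 4:A/G; 8:A/T; 15:G/T; 21:G/C; 22:C/G; 23:G/C.
p = 7/25 = 0.280000.
d = −0.75 · ln(1 − (4/3)·0.280000) = −0.75 · ln(0.626667) = −0.75 · (-0.467340) = 0.3505.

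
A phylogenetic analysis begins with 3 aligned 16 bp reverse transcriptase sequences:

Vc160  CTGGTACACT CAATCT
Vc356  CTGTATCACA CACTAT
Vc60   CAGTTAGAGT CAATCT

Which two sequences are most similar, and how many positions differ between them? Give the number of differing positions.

Pairwise Hamming distances:
  Vc160 vs Vc356: 6
  Vc160 vs Vc60: 4
  Vc356 vs Vc60: 8
The smallest is 4, between Vc160 and Vc60.

4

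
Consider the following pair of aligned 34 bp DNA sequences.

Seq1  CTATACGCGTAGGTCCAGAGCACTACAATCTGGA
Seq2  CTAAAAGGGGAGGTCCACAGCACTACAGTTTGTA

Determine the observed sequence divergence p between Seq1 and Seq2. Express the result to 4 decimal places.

The sequences differ at positions 4 (T/A), 6 (C/A), 8 (C/G), 10 (T/G), 18 (G/C), 28 (A/G), 30 (C/T), 33 (G/T).
There are 8 differences over 34 sites, so p = 8/34 = 0.2353.

0.2353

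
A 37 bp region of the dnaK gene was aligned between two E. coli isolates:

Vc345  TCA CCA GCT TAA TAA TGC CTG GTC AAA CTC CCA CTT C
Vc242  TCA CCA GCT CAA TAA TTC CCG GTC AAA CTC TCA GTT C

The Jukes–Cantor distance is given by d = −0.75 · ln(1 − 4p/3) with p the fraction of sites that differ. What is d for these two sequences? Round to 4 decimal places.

0.1490

The sequences differ at positions 10 (T/C), 17 (G/T), 20 (T/C), 31 (C/T), 34 (C/G).
p = 5/37 = 0.135135.
d = −0.75 · ln(1 − (4/3)·0.135135) = −0.75 · ln(0.819820) = −0.75 · (-0.198670) = 0.1490.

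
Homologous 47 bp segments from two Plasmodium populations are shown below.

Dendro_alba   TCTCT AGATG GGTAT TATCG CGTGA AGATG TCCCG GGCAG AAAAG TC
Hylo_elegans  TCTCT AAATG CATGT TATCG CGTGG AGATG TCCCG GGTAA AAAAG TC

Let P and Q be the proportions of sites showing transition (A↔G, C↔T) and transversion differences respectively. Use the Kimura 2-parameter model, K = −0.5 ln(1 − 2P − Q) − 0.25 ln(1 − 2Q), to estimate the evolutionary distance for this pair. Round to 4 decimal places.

0.1728

Differing sites — 7:G/A (Ti); 11:G/C (Tv); 12:G/A (Ti); 14:A/G (Ti); 25:A/G (Ti); 38:C/T (Ti); 40:G/A (Ti).
Of the 7 differences, 6 transitions and 1 transversion over 47 sites: P = 6/47 = 0.127660, Q = 1/47 = 0.021277.
d = −0.5·ln(0.723403) − 0.25·ln(0.957446) = −0.5·(-0.323789) − 0.25·(-0.043486) = 0.1728.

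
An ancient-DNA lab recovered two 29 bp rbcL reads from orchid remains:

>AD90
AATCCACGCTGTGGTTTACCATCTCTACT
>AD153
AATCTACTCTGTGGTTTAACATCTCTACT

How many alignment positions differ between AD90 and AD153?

The sequences differ at positions 5 (C/T), 8 (G/T), 19 (C/A).
That gives 3 mismatches out of 29 aligned sites, so the Hamming distance is 3.

3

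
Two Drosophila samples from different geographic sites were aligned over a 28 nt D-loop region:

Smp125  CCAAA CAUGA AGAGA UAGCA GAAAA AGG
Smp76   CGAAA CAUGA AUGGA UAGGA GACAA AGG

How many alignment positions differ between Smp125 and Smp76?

5

Mismatches occur at site 2 (C↔G), site 12 (G↔U), site 13 (A↔G), site 19 (C↔G), site 23 (A↔C).
That gives 5 mismatches out of 28 aligned sites, so the Hamming distance is 5.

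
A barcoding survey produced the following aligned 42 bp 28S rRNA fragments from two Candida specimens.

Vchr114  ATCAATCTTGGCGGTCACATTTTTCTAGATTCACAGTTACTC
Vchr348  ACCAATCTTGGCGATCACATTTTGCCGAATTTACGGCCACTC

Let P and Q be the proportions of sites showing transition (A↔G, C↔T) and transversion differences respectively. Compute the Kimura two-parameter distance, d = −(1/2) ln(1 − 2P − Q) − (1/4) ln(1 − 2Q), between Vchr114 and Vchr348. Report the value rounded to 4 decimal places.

0.3133

The sequences differ at positions 2 (T/C, transition), 14 (G/A, transition), 24 (T/G, transversion), 26 (T/C, transition), 27 (A/G, transition), 28 (G/A, transition), 32 (C/T, transition), 35 (A/G, transition), 37 (T/C, transition), 38 (T/C, transition).
Of the 10 differences, 9 transitions and 1 transversion over 42 sites: P = 9/42 = 0.214286, Q = 1/42 = 0.023810.
d = −0.5·ln(0.547618) − 0.25·ln(0.952380) = −0.5·(-0.602177) − 0.25·(-0.048791) = 0.3133.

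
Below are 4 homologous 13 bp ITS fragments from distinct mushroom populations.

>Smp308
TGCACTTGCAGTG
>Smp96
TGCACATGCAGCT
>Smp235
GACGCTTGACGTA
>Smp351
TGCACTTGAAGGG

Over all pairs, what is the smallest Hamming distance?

Pairwise Hamming distances:
  Smp308 vs Smp96: 3
  Smp308 vs Smp235: 6
  Smp308 vs Smp351: 2
  Smp96 vs Smp235: 8
  Smp96 vs Smp351: 4
  Smp235 vs Smp351: 6
The smallest is 2, between Smp308 and Smp351.

2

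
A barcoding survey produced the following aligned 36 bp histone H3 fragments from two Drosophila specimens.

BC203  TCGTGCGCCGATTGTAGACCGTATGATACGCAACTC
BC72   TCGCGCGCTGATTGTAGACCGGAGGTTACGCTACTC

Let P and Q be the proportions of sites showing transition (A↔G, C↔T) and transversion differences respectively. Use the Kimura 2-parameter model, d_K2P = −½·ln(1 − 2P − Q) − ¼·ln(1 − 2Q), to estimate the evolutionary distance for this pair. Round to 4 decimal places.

Differing sites — 4:T/C (Ti); 9:C/T (Ti); 22:T/G (Tv); 24:T/G (Tv); 26:A/T (Tv); 32:A/T (Tv).
Of the 6 differences, 2 transitions and 4 transversions over 36 sites: P = 2/36 = 0.055556, Q = 4/36 = 0.111111.
d = −0.5·ln(0.777777) − 0.25·ln(0.777778) = −0.5·(-0.251315) − 0.25·(-0.251314) = 0.1885.

0.1885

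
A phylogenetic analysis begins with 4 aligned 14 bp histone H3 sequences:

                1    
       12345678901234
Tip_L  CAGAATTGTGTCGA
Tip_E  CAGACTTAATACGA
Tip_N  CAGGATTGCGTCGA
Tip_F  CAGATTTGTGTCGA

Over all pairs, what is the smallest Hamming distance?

Pairwise Hamming distances:
  Tip_L vs Tip_E: 5
  Tip_L vs Tip_N: 2
  Tip_L vs Tip_F: 1
  Tip_E vs Tip_N: 6
  Tip_E vs Tip_F: 5
  Tip_N vs Tip_F: 3
The smallest is 1, between Tip_L and Tip_F.

1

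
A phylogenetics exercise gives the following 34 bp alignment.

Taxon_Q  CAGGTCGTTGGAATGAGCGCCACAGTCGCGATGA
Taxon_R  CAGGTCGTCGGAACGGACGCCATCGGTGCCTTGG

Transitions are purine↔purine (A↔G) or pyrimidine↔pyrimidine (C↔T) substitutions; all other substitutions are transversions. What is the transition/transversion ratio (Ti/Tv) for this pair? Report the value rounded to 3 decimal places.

The sequences differ at positions 9 (T/C, transition), 14 (T/C, transition), 16 (A/G, transition), 17 (G/A, transition), 23 (C/T, transition), 24 (A/C, transversion), 26 (T/G, transversion), 27 (C/T, transition), 30 (G/C, transversion), 31 (A/T, transversion), 34 (A/G, transition).
Of the 11 differences, 7 transitions and 4 transversions, so Ti/Tv = 7/4 = 1.750.

1.750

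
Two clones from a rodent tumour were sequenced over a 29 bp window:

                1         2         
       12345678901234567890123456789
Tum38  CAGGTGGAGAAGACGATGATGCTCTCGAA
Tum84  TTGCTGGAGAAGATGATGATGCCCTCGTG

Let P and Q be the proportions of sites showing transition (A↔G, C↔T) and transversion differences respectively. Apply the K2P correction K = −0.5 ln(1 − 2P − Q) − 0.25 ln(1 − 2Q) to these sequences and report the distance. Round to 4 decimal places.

Mismatches occur at site 1 (C↔T, transition), site 2 (A↔T, transversion), site 4 (G↔C, transversion), site 14 (C↔T, transition), site 23 (T↔C, transition), site 28 (A↔T, transversion), site 29 (A↔G, transition).
Of the 7 differences, 4 transitions and 3 transversions over 29 sites: P = 4/29 = 0.137931, Q = 3/29 = 0.103448.
d = −0.5·ln(0.620690) − 0.25·ln(0.793104) = −0.5·(-0.476924) − 0.25·(-0.231801) = 0.2964.

0.2964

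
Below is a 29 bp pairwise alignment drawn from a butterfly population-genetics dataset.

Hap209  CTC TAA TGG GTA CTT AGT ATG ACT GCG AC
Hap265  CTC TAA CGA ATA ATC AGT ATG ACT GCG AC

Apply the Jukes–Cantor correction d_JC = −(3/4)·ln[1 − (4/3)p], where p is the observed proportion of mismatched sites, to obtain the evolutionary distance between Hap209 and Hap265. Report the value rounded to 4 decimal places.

0.1959

Differing sites — 7:T/C; 9:G/A; 10:G/A; 13:C/A; 15:T/C.
p = 5/29 = 0.172414.
d = −0.75 · ln(1 − (4/3)·0.172414) = −0.75 · ln(0.770115) = −0.75 · (-0.261215) = 0.1959.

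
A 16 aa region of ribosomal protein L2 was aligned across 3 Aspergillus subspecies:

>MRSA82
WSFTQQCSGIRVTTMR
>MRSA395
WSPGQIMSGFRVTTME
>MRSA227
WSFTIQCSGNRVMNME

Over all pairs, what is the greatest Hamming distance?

Pairwise Hamming distances:
  MRSA82 vs MRSA395: 6
  MRSA82 vs MRSA227: 5
  MRSA395 vs MRSA227: 8
The largest is 8, between MRSA395 and MRSA227.

8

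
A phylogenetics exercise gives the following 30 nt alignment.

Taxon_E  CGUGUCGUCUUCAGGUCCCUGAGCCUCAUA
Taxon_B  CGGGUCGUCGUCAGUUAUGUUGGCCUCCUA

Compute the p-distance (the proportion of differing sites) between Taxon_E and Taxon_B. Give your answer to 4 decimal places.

Differing sites — 3:U/G; 10:U/G; 15:G/U; 17:C/A; 18:C/U; 19:C/G; 21:G/U; 22:A/G; 28:A/C.
There are 9 differences over 30 sites, so p = 9/30 = 0.3000.

0.3000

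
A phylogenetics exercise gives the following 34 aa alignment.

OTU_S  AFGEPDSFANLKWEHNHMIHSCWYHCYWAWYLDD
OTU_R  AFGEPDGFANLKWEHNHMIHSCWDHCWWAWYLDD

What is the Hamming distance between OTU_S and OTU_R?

The sequences differ at positions 7 (S/G), 24 (Y/D), 27 (Y/W).
That gives 3 mismatches out of 34 aligned sites, so the Hamming distance is 3.

3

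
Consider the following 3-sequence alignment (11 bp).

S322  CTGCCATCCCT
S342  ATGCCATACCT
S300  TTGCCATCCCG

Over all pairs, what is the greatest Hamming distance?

Pairwise Hamming distances:
  S322 vs S342: 2
  S322 vs S300: 2
  S342 vs S300: 3
The largest is 3, between S342 and S300.

3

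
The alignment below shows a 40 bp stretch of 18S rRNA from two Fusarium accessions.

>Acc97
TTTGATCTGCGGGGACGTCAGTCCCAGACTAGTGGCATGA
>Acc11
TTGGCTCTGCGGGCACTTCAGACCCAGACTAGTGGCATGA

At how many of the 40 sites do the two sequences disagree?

Mismatches occur at site 3 (T/G), site 5 (A/C), site 14 (G/C), site 17 (G/T), site 22 (T/A).
That gives 5 mismatches out of 40 aligned sites, so the Hamming distance is 5.

5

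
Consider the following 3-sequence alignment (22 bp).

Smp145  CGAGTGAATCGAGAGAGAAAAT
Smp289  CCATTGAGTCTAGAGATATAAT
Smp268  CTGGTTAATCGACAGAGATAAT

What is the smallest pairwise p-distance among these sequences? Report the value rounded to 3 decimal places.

0.227

Pairwise Hamming distances:
  Smp145 vs Smp289: 6
  Smp145 vs Smp268: 5
  Smp289 vs Smp268: 8
The smallest is 5 mismatches, between Smp145 and Smp268; p = 5/22 = 0.227.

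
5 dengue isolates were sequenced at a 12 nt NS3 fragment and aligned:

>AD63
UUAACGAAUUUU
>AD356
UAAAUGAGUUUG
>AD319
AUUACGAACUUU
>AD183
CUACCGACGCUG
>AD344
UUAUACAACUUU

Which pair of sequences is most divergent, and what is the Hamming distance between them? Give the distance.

8

Pairwise Hamming distances:
  AD63 vs AD356: 4
  AD63 vs AD319: 3
  AD63 vs AD183: 6
  AD63 vs AD344: 4
  AD356 vs AD319: 7
  AD356 vs AD183: 7
  AD356 vs AD344: 7
  AD319 vs AD183: 7
  AD319 vs AD344: 5
  AD183 vs AD344: 8
The largest is 8, between AD183 and AD344.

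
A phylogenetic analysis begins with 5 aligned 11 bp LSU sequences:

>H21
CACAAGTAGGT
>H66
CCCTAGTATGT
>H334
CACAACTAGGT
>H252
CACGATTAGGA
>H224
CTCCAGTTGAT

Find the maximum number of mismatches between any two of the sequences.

6

Pairwise Hamming distances:
  H21 vs H66: 3
  H21 vs H334: 1
  H21 vs H252: 3
  H21 vs H224: 4
  H66 vs H334: 4
  H66 vs H252: 5
  H66 vs H224: 5
  H334 vs H252: 3
  H334 vs H224: 5
  H252 vs H224: 6
The largest is 6, between H252 and H224.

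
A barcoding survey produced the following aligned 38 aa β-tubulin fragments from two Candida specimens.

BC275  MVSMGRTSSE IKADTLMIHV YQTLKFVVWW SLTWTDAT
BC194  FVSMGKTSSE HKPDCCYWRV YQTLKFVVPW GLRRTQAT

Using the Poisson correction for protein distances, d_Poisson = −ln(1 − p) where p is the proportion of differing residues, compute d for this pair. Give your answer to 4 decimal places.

The sequences differ at positions 1 (M/F), 6 (R/K), 11 (I/H), 13 (A/P), 15 (T/C), 16 (L/C), 17 (M/Y), 18 (I/W), 19 (H/R), 29 (W/P), 31 (S/G), 33 (T/R), 34 (W/R), 36 (D/Q).
p = 14/38 = 0.368421.
d = −ln(1 − 0.368421) = −ln(0.631579) = 0.4595.

0.4595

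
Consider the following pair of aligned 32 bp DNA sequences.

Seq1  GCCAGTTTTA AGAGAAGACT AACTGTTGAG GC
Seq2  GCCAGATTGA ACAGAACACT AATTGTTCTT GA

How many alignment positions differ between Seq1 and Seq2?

The sequences differ at positions 6 (T/A), 9 (T/G), 12 (G/C), 17 (G/C), 23 (C/T), 28 (G/C), 29 (A/T), 30 (G/T), 32 (C/A).
That gives 9 mismatches out of 32 aligned sites, so the Hamming distance is 9.

9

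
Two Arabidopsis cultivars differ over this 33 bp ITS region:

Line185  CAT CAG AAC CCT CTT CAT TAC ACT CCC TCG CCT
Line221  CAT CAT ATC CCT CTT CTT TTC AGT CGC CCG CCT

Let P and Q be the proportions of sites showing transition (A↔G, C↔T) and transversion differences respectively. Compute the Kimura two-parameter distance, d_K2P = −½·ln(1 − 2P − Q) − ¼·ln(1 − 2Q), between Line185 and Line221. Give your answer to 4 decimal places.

Mismatches occur at site 6 (G/T, transversion), site 8 (A/T, transversion), site 17 (A/T, transversion), site 20 (A/T, transversion), site 23 (C/G, transversion), site 26 (C/G, transversion), site 28 (T/C, transition).
Of the 7 differences, 1 transition and 6 transversions over 33 sites: P = 1/33 = 0.030303, Q = 6/33 = 0.181818.
d = −0.5·ln(0.757576) − 0.25·ln(0.636364) = −0.5·(-0.277631) − 0.25·(-0.451985) = 0.2518.

0.2518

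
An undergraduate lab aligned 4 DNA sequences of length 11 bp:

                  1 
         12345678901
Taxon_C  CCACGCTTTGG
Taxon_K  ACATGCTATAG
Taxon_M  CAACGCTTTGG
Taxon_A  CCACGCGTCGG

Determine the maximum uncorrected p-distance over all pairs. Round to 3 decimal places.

Pairwise Hamming distances:
  Taxon_C vs Taxon_K: 4
  Taxon_C vs Taxon_M: 1
  Taxon_C vs Taxon_A: 2
  Taxon_K vs Taxon_M: 5
  Taxon_K vs Taxon_A: 6
  Taxon_M vs Taxon_A: 3
The largest is 6 mismatches, between Taxon_K and Taxon_A; p = 6/11 = 0.545.

0.545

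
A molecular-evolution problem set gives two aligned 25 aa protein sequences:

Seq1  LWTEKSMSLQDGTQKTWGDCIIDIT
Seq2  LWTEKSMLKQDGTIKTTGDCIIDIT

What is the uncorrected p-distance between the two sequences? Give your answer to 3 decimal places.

0.160

Differing sites — 8:S/L; 9:L/K; 14:Q/I; 17:W/T.
There are 4 differences over 25 sites, so p = 4/25 = 0.160.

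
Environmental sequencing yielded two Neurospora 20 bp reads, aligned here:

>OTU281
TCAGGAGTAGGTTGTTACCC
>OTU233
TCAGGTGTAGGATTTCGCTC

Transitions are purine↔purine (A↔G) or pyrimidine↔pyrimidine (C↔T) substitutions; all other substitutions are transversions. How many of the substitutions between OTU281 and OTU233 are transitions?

The sequences differ at positions 6 (A/T, transversion), 12 (T/A, transversion), 14 (G/T, transversion), 16 (T/C, transition), 17 (A/G, transition), 19 (C/T, transition).
Of the 6 differences, 3 transitions and 3 transversions, so the answer is 3.

3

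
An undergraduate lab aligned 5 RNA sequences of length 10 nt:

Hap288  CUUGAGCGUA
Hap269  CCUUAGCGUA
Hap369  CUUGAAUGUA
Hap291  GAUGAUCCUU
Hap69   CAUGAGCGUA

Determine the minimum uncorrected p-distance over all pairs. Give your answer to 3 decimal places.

Pairwise Hamming distances:
  Hap288 vs Hap269: 2
  Hap288 vs Hap369: 2
  Hap288 vs Hap291: 5
  Hap288 vs Hap69: 1
  Hap269 vs Hap369: 4
  Hap269 vs Hap291: 6
  Hap269 vs Hap69: 2
  Hap369 vs Hap291: 6
  Hap369 vs Hap69: 3
  Hap291 vs Hap69: 4
The smallest is 1 mismatch, between Hap288 and Hap69; p = 1/10 = 0.100.

0.100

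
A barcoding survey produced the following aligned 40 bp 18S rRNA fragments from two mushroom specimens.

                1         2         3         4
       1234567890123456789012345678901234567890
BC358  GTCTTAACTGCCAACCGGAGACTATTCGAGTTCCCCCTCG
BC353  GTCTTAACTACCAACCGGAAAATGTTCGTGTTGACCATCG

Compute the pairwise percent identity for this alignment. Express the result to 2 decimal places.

Differing sites — 10:G/A; 20:G/A; 22:C/A; 24:A/G; 29:A/T; 33:C/G; 34:C/A; 37:C/A.
32 of the 40 sites match, so the percent identity is 32/40 × 100 = 80.00%.

80.00%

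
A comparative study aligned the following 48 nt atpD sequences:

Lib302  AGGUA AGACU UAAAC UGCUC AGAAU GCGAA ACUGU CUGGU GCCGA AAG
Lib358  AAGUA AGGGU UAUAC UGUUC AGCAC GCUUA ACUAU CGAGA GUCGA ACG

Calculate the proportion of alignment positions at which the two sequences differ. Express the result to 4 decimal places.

Differing sites — 2:G/A; 8:A/G; 9:C/G; 13:A/U; 18:C/U; 23:A/C; 25:U/C; 28:G/U; 29:A/U; 34:G/A; 37:U/G; 38:G/A; 40:U/A; 42:C/U; 47:A/C.
There are 15 differences over 48 sites, so p = 15/48 = 0.3125.

0.3125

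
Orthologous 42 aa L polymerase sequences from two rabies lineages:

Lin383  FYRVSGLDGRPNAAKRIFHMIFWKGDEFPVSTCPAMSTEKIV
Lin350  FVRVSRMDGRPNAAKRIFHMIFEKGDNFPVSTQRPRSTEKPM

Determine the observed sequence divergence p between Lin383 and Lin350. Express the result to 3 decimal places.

0.262

Differing sites — 2:Y/V; 6:G/R; 7:L/M; 23:W/E; 27:E/N; 33:C/Q; 34:P/R; 35:A/P; 36:M/R; 41:I/P; 42:V/M.
There are 11 differences over 42 sites, so p = 11/42 = 0.262.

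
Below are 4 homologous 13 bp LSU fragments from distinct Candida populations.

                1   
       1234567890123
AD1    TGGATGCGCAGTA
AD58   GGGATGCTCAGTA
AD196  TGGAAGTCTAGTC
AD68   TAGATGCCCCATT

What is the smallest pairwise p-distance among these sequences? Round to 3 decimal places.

0.154

Pairwise Hamming distances:
  AD1 vs AD58: 2
  AD1 vs AD196: 5
  AD1 vs AD68: 5
  AD58 vs AD196: 6
  AD58 vs AD68: 6
  AD196 vs AD68: 7
The smallest is 2 mismatches, between AD1 and AD58; p = 2/13 = 0.154.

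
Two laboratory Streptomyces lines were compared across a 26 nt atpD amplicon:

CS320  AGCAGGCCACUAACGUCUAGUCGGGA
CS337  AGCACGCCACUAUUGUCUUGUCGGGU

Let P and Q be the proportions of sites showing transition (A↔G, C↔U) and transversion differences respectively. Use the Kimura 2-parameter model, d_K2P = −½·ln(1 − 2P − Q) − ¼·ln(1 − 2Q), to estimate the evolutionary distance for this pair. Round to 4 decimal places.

0.2231

Mismatches occur at site 5 (G/C, transversion), site 13 (A/U, transversion), site 14 (C/U, transition), site 19 (A/U, transversion), site 26 (A/U, transversion).
Of the 5 differences, 1 transition and 4 transversions over 26 sites: P = 1/26 = 0.038462, Q = 4/26 = 0.153846.
d = −0.5·ln(0.769230) − 0.25·ln(0.692308) = −0.5·(-0.262365) − 0.25·(-0.367724) = 0.2231.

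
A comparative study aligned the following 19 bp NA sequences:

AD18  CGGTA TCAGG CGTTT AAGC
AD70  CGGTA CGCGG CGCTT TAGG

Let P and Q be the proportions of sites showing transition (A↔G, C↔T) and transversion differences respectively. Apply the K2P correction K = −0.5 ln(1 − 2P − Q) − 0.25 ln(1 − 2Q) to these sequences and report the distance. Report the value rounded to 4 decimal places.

Mismatches occur at site 6 (T→C, transition), site 7 (C→G, transversion), site 8 (A→C, transversion), site 13 (T→C, transition), site 16 (A→T, transversion), site 19 (C→G, transversion).
Of the 6 differences, 2 transitions and 4 transversions over 19 sites: P = 2/19 = 0.105263, Q = 4/19 = 0.210526.
d = −0.5·ln(0.578948) − 0.25·ln(0.578948) = −0.5·(-0.546543) − 0.25·(-0.546543) = 0.4099.

0.4099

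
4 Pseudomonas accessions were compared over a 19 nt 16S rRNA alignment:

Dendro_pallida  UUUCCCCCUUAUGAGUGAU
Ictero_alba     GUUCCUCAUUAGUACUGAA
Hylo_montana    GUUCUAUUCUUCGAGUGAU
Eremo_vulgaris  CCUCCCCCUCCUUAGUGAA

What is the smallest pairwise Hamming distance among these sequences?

6

Pairwise Hamming distances:
  Dendro_pallida vs Ictero_alba: 7
  Dendro_pallida vs Hylo_montana: 8
  Dendro_pallida vs Eremo_vulgaris: 6
  Ictero_alba vs Hylo_montana: 10
  Ictero_alba vs Eremo_vulgaris: 8
  Hylo_montana vs Eremo_vulgaris: 12
The smallest is 6, between Dendro_pallida and Eremo_vulgaris.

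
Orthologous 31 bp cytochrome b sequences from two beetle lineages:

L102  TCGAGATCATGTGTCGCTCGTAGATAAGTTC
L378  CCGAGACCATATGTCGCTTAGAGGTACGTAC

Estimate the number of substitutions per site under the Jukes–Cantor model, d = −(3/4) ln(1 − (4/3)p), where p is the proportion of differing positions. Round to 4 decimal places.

Differing sites — 1:T/C; 7:T/C; 11:G/A; 19:C/T; 20:G/A; 21:T/G; 24:A/G; 27:A/C; 30:T/A.
p = 9/31 = 0.290323.
d = −0.75 · ln(1 − (4/3)·0.290323) = −0.75 · ln(0.612903) = −0.75 · (-0.489549) = 0.3672.

0.3672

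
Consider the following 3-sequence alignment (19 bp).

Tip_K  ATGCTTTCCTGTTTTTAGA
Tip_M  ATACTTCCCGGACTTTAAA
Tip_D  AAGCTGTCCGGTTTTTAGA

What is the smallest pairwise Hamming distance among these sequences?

Pairwise Hamming distances:
  Tip_K vs Tip_M: 6
  Tip_K vs Tip_D: 3
  Tip_M vs Tip_D: 7
The smallest is 3, between Tip_K and Tip_D.

3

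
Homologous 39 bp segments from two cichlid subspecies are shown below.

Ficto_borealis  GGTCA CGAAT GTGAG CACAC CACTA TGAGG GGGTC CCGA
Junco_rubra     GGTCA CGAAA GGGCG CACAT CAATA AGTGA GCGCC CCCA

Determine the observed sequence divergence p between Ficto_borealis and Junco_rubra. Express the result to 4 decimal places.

0.2821

Mismatches occur at site 10 (T/A), site 12 (T/G), site 14 (A/C), site 20 (C/T), site 23 (C/A), site 26 (T/A), site 28 (A/T), site 30 (G/A), site 32 (G/C), site 34 (T/C), site 38 (G/C).
There are 11 differences over 39 sites, so p = 11/39 = 0.2821.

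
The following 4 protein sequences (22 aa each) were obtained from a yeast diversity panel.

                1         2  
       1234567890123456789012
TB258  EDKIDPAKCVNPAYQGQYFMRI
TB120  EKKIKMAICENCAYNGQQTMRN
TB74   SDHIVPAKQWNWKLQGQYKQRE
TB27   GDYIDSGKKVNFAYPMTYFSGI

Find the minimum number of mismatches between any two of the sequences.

Pairwise Hamming distances:
  TB258 vs TB120: 10
  TB258 vs TB74: 11
  TB258 vs TB27: 11
  TB120 vs TB74: 16
  TB120 vs TB27: 18
  TB74 vs TB27: 17
The smallest is 10, between TB258 and TB120.

10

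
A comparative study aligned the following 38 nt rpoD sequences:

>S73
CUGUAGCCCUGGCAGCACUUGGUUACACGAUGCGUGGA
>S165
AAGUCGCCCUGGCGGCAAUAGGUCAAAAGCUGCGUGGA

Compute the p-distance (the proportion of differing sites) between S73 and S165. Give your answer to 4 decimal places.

The sequences differ at positions 1 (C/A), 2 (U/A), 5 (A/C), 14 (A/G), 18 (C/A), 20 (U/A), 24 (U/C), 26 (C/A), 28 (C/A), 30 (A/C).
There are 10 differences over 38 sites, so p = 10/38 = 0.2632.

0.2632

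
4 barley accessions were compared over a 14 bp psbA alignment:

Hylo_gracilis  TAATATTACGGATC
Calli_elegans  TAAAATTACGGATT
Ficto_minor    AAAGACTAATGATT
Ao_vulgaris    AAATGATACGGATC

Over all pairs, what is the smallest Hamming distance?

Pairwise Hamming distances:
  Hylo_gracilis vs Calli_elegans: 2
  Hylo_gracilis vs Ficto_minor: 6
  Hylo_gracilis vs Ao_vulgaris: 3
  Calli_elegans vs Ficto_minor: 5
  Calli_elegans vs Ao_vulgaris: 5
  Ficto_minor vs Ao_vulgaris: 6
The smallest is 2, between Hylo_gracilis and Calli_elegans.

2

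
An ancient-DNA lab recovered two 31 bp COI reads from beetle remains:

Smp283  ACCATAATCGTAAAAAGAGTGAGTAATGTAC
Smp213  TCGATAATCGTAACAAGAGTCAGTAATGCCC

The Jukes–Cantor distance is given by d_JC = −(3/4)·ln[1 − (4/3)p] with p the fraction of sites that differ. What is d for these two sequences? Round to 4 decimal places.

0.2239

Differing sites — 1:A/T; 3:C/G; 14:A/C; 21:G/C; 29:T/C; 30:A/C.
p = 6/31 = 0.193548.
d = −0.75 · ln(1 − (4/3)·0.193548) = −0.75 · ln(0.741936) = −0.75 · (-0.298492) = 0.2239.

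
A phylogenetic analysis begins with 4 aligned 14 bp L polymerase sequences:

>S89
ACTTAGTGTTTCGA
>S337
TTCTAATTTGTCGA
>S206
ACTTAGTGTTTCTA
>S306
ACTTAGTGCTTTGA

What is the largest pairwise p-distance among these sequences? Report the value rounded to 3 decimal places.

Pairwise Hamming distances:
  S89 vs S337: 6
  S89 vs S206: 1
  S89 vs S306: 2
  S337 vs S206: 7
  S337 vs S306: 8
  S206 vs S306: 3
The largest is 8 mismatches, between S337 and S306; p = 8/14 = 0.571.

0.571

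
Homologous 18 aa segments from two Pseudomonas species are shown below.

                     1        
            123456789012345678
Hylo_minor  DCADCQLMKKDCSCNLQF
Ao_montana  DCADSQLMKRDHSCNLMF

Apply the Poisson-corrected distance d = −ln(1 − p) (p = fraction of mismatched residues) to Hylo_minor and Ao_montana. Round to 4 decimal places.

Mismatches occur at site 5 (C↔S), site 10 (K↔R), site 12 (C↔H), site 17 (Q↔M).
p = 4/18 = 0.222222.
d = −ln(1 − 0.222222) = −ln(0.777778) = 0.2513.

0.2513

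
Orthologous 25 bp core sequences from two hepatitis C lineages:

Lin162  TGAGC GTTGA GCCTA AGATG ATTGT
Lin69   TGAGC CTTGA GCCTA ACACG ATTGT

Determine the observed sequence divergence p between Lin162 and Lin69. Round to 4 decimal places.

The sequences differ at positions 6 (G/C), 17 (G/C), 19 (T/C).
There are 3 differences over 25 sites, so p = 3/25 = 0.1200.

0.1200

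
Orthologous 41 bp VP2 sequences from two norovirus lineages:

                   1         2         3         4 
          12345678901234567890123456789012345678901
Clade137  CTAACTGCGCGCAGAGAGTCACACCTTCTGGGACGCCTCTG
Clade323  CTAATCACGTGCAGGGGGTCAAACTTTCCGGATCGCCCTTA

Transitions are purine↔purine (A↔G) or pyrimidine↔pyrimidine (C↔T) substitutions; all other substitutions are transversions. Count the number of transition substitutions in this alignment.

12

Differing sites — 5:C/T (Ti); 6:T/C (Ti); 7:G/A (Ti); 10:C/T (Ti); 15:A/G (Ti); 17:A/G (Ti); 22:C/A (Tv); 25:C/T (Ti); 29:T/C (Ti); 32:G/A (Ti); 33:A/T (Tv); 38:T/C (Ti); 39:C/T (Ti); 41:G/A (Ti).
Of the 14 differences, 12 transitions and 2 transversions, so the answer is 12.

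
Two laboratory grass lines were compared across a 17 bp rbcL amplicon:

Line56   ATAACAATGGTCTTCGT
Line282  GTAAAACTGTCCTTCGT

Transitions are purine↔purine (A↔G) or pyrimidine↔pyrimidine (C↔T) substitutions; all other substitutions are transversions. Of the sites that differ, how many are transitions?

2

The sequences differ at positions 1 (A/G, transition), 5 (C/A, transversion), 7 (A/C, transversion), 10 (G/T, transversion), 11 (T/C, transition).
Of the 5 differences, 2 transitions and 3 transversions, so the answer is 2.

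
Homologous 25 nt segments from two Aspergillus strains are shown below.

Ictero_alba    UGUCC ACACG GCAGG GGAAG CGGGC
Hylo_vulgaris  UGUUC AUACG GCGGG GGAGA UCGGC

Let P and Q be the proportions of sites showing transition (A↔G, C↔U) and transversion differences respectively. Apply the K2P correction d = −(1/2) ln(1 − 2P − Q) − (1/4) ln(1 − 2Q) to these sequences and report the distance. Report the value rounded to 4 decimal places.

0.3878

The sequences differ at positions 4 (C/U, transition), 7 (C/U, transition), 13 (A/G, transition), 19 (A/G, transition), 20 (G/A, transition), 21 (C/U, transition), 22 (G/C, transversion).
Of the 7 differences, 6 transitions and 1 transversion over 25 sites: P = 6/25 = 0.240000, Q = 1/25 = 0.040000.
d = −0.5·ln(0.480000) − 0.25·ln(0.920000) = −0.5·(-0.733969) − 0.25·(-0.083382) = 0.3878.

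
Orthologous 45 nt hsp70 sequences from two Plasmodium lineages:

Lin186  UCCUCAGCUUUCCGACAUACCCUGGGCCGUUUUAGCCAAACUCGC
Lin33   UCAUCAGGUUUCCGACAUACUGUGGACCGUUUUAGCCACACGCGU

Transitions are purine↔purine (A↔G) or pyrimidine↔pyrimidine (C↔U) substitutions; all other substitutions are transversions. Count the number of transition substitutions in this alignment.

3

Differing sites — 3:C/A (Tv); 8:C/G (Tv); 21:C/U (Ti); 22:C/G (Tv); 26:G/A (Ti); 39:A/C (Tv); 42:U/G (Tv); 45:C/U (Ti).
Of the 8 differences, 3 transitions and 5 transversions, so the answer is 3.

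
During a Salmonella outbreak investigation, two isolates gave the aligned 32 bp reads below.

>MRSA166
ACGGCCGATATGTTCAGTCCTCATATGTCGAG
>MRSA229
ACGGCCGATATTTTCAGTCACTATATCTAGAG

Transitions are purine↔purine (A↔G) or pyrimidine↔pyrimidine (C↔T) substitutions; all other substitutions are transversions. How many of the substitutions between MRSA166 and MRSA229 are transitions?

Mismatches occur at site 12 (G→T, transversion), site 20 (C→A, transversion), site 21 (T→C, transition), site 22 (C→T, transition), site 27 (G→C, transversion), site 29 (C→A, transversion).
Of the 6 differences, 2 transitions and 4 transversions, so the answer is 2.

2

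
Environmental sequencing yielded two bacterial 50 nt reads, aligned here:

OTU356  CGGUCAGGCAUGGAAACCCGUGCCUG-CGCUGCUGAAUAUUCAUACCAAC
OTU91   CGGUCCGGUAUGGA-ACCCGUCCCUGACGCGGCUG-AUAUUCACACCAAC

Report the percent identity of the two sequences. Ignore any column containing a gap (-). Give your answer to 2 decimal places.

Excluding the 3 gap columns leaves 47 comparable sites.
The sequences differ at positions 6 (A/C), 9 (C/U), 22 (G/C), 31 (U/G), 44 (U/C).
42 of the 47 comparable sites match, so the percent identity is 42/47 × 100 = 89.36%.

89.36%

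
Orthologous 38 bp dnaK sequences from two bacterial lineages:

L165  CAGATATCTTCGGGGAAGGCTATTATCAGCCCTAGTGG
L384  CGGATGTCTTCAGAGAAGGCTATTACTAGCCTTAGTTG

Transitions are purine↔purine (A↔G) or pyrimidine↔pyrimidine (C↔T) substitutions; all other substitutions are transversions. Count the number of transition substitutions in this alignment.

7

Differing sites — 2:A/G (Ti); 6:A/G (Ti); 12:G/A (Ti); 14:G/A (Ti); 26:T/C (Ti); 27:C/T (Ti); 32:C/T (Ti); 37:G/T (Tv).
Of the 8 differences, 7 transitions and 1 transversion, so the answer is 7.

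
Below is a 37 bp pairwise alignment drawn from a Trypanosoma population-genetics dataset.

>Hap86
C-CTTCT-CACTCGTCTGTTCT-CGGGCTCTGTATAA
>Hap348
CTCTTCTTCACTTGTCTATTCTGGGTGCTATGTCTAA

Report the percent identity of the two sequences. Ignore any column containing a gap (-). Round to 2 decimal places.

Excluding the 3 gap columns leaves 34 comparable sites.
Differing sites — 13:C/T; 18:G/A; 24:C/G; 26:G/T; 30:C/A; 34:A/C.
28 of the 34 comparable sites match, so the percent identity is 28/34 × 100 = 82.35%.

82.35%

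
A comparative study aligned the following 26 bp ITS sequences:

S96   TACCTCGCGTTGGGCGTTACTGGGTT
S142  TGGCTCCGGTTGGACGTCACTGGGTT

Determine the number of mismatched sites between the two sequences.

Differing sites — 2:A/G; 3:C/G; 7:G/C; 8:C/G; 14:G/A; 18:T/C.
That gives 6 mismatches out of 26 aligned sites, so the Hamming distance is 6.

6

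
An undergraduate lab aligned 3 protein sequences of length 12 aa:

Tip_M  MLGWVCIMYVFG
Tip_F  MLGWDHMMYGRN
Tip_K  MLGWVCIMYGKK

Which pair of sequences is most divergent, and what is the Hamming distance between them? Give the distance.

6

Pairwise Hamming distances:
  Tip_M vs Tip_F: 6
  Tip_M vs Tip_K: 3
  Tip_F vs Tip_K: 5
The largest is 6, between Tip_M and Tip_F.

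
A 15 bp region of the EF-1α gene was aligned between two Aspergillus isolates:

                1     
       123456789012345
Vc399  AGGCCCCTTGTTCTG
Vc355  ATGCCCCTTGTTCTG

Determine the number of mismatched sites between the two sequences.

1

The sequences differ at position 2 (G/T).
That gives 1 mismatch out of 15 aligned sites, so the Hamming distance is 1.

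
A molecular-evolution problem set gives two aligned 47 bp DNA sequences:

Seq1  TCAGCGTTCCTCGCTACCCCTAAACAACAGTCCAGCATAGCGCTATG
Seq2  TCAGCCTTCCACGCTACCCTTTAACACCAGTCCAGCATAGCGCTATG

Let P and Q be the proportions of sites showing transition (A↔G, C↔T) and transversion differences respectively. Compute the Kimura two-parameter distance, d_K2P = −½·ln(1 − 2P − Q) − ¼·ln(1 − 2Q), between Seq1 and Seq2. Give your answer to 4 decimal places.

0.1149

Mismatches occur at site 6 (G↔C, transversion), site 11 (T↔A, transversion), site 20 (C↔T, transition), site 22 (A↔T, transversion), site 27 (A↔C, transversion).
Of the 5 differences, 1 transition and 4 transversions over 47 sites: P = 1/47 = 0.021277, Q = 4/47 = 0.085106.
d = −0.5·ln(0.872340) − 0.25·ln(0.829788) = −0.5·(-0.136576) − 0.25·(-0.186585) = 0.1149.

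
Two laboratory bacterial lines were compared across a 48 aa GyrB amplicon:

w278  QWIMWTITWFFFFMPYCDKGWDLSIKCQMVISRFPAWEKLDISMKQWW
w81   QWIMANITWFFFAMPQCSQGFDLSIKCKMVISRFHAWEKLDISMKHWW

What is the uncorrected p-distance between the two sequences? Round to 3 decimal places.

0.208

Differing sites — 5:W/A; 6:T/N; 13:F/A; 16:Y/Q; 18:D/S; 19:K/Q; 21:W/F; 28:Q/K; 35:P/H; 46:Q/H.
There are 10 differences over 48 sites, so p = 10/48 = 0.208.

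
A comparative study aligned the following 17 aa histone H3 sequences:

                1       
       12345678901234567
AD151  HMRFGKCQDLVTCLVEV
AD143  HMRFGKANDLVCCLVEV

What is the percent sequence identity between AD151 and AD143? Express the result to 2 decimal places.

Mismatches occur at site 7 (C/A), site 8 (Q/N), site 12 (T/C).
14 of the 17 sites match, so the percent identity is 14/17 × 100 = 82.35%.

82.35%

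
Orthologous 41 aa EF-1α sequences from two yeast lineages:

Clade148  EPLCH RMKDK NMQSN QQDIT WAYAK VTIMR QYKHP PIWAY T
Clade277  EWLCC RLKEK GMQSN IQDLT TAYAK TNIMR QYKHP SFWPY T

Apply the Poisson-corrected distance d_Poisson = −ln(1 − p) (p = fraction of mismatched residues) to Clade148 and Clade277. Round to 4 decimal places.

0.3814

Differing sites — 2:P/W; 5:H/C; 7:M/L; 9:D/E; 11:N/G; 16:Q/I; 19:I/L; 21:W/T; 26:V/T; 27:T/N; 36:P/S; 37:I/F; 39:A/P.
p = 13/41 = 0.317073.
d = −ln(1 − 0.317073) = −ln(0.682927) = 0.3814.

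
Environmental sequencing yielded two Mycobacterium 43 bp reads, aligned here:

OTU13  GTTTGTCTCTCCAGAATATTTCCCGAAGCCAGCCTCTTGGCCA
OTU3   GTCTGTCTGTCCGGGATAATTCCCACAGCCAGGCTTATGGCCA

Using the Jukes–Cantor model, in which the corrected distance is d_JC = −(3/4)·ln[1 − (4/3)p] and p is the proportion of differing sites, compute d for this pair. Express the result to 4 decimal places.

0.2784

The sequences differ at positions 3 (T/C), 9 (C/G), 13 (A/G), 15 (A/G), 19 (T/A), 25 (G/A), 26 (A/C), 33 (C/G), 36 (C/T), 37 (T/A).
p = 10/43 = 0.232558.
d = −0.75 · ln(1 − (4/3)·0.232558) = −0.75 · ln(0.689923) = −0.75 · (-0.371175) = 0.2784.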